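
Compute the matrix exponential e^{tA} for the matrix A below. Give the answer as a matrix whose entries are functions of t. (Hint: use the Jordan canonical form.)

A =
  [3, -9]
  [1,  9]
e^{tA} =
  [-3*t*exp(6*t) + exp(6*t), -9*t*exp(6*t)]
  [t*exp(6*t), 3*t*exp(6*t) + exp(6*t)]

Strategy: write A = P · J · P⁻¹ where J is a Jordan canonical form, so e^{tA} = P · e^{tJ} · P⁻¹, and e^{tJ} can be computed block-by-block.

A has Jordan form
J =
  [6, 1]
  [0, 6]
(up to reordering of blocks).

Per-block formulas:
  For a 2×2 Jordan block J_2(6): exp(t · J_2(6)) = e^(6t)·(I + t·N), where N is the 2×2 nilpotent shift.

After assembling e^{tJ} and conjugating by P, we get:

e^{tA} =
  [-3*t*exp(6*t) + exp(6*t), -9*t*exp(6*t)]
  [t*exp(6*t), 3*t*exp(6*t) + exp(6*t)]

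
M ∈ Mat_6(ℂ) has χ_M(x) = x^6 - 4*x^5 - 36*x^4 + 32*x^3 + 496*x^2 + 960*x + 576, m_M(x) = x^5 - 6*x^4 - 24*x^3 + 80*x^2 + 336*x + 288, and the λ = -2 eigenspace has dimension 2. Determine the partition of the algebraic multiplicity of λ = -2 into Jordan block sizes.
Block sizes for λ = -2: [3, 1]

Step 1 — from the characteristic polynomial, algebraic multiplicity of λ = -2 is 4. From dim ker(M − (-2)·I) = 2, there are exactly 2 Jordan blocks for λ = -2.
Step 2 — from the minimal polynomial, the factor (x + 2)^3 tells us the largest block for λ = -2 has size 3.
Step 3 — with total size 4, 2 blocks, and largest block 3, the block sizes (in nonincreasing order) are [3, 1].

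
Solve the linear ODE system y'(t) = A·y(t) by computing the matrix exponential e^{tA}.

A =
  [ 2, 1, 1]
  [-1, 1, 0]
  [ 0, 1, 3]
e^{tA} =
  [-t^2*exp(2*t)/2 + exp(2*t), t*exp(2*t), t^2*exp(2*t)/2 + t*exp(2*t)]
  [t^2*exp(2*t)/2 - t*exp(2*t), -t*exp(2*t) + exp(2*t), -t^2*exp(2*t)/2]
  [-t^2*exp(2*t)/2, t*exp(2*t), t^2*exp(2*t)/2 + t*exp(2*t) + exp(2*t)]

Strategy: write A = P · J · P⁻¹ where J is a Jordan canonical form, so e^{tA} = P · e^{tJ} · P⁻¹, and e^{tJ} can be computed block-by-block.

A has Jordan form
J =
  [2, 1, 0]
  [0, 2, 1]
  [0, 0, 2]
(up to reordering of blocks).

Per-block formulas:
  For a 3×3 Jordan block J_3(2): exp(t · J_3(2)) = e^(2t)·(I + t·N + (t^2/2)·N^2), where N is the 3×3 nilpotent shift.

After assembling e^{tJ} and conjugating by P, we get:

e^{tA} =
  [-t^2*exp(2*t)/2 + exp(2*t), t*exp(2*t), t^2*exp(2*t)/2 + t*exp(2*t)]
  [t^2*exp(2*t)/2 - t*exp(2*t), -t*exp(2*t) + exp(2*t), -t^2*exp(2*t)/2]
  [-t^2*exp(2*t)/2, t*exp(2*t), t^2*exp(2*t)/2 + t*exp(2*t) + exp(2*t)]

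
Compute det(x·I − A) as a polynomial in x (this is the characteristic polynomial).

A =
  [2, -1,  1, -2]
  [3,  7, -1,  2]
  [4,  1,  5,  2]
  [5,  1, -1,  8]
x^4 - 22*x^3 + 181*x^2 - 660*x + 900

Expanding det(x·I − A) (e.g. by cofactor expansion or by noting that A is similar to its Jordan form J, which has the same characteristic polynomial as A) gives
  χ_A(x) = x^4 - 22*x^3 + 181*x^2 - 660*x + 900
which factors as (x - 6)^2*(x - 5)^2. The eigenvalues (with algebraic multiplicities) are λ = 5 with multiplicity 2, λ = 6 with multiplicity 2.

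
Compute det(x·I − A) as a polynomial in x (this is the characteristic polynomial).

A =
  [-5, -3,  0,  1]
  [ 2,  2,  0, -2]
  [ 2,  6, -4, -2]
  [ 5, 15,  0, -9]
x^4 + 16*x^3 + 96*x^2 + 256*x + 256

Expanding det(x·I − A) (e.g. by cofactor expansion or by noting that A is similar to its Jordan form J, which has the same characteristic polynomial as A) gives
  χ_A(x) = x^4 + 16*x^3 + 96*x^2 + 256*x + 256
which factors as (x + 4)^4. The eigenvalues (with algebraic multiplicities) are λ = -4 with multiplicity 4.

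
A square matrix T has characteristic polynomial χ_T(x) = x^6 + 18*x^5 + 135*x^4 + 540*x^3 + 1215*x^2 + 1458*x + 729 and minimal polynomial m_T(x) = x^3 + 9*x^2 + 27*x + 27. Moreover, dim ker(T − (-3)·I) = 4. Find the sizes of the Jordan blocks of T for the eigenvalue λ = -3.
Block sizes for λ = -3: [3, 1, 1, 1]

Step 1 — from the characteristic polynomial, algebraic multiplicity of λ = -3 is 6. From dim ker(T − (-3)·I) = 4, there are exactly 4 Jordan blocks for λ = -3.
Step 2 — from the minimal polynomial, the factor (x + 3)^3 tells us the largest block for λ = -3 has size 3.
Step 3 — with total size 6, 4 blocks, and largest block 3, the block sizes (in nonincreasing order) are [3, 1, 1, 1].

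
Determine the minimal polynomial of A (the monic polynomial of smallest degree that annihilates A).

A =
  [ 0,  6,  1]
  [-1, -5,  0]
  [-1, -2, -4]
x^3 + 9*x^2 + 27*x + 27

The characteristic polynomial is χ_A(x) = (x + 3)^3, so the eigenvalues are known. The minimal polynomial is
  m_A(x) = Π_λ (x − λ)^{k_λ}
where k_λ is the size of the *largest* Jordan block for λ (equivalently, the smallest k with (A − λI)^k v = 0 for every generalised eigenvector v of λ).

  λ = -3: largest Jordan block has size 3, contributing (x + 3)^3

So m_A(x) = (x + 3)^3 = x^3 + 9*x^2 + 27*x + 27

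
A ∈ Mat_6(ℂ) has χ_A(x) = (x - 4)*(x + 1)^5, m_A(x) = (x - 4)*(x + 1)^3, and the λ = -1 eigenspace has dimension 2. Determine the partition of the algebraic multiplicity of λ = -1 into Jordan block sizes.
Block sizes for λ = -1: [3, 2]

Step 1 — from the characteristic polynomial, algebraic multiplicity of λ = -1 is 5. From dim ker(A − (-1)·I) = 2, there are exactly 2 Jordan blocks for λ = -1.
Step 2 — from the minimal polynomial, the factor (x + 1)^3 tells us the largest block for λ = -1 has size 3.
Step 3 — with total size 5, 2 blocks, and largest block 3, the block sizes (in nonincreasing order) are [3, 2].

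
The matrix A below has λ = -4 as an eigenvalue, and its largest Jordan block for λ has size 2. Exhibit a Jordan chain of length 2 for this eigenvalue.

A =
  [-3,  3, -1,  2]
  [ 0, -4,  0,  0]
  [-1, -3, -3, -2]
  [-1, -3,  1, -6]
A Jordan chain for λ = -4 of length 2:
v_1 = (1, 0, -1, -1)ᵀ
v_2 = (1, 0, 0, 0)ᵀ

Let N = A − (-4)·I. We want v_2 with N^2 v_2 = 0 but N^1 v_2 ≠ 0; then v_{j-1} := N · v_j for j = 2, …, 2.

Pick v_2 = (1, 0, 0, 0)ᵀ.
Then v_1 = N · v_2 = (1, 0, -1, -1)ᵀ.

Sanity check: (A − (-4)·I) v_1 = (0, 0, 0, 0)ᵀ = 0. ✓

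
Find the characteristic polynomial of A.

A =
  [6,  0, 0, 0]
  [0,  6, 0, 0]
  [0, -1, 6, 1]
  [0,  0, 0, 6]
x^4 - 24*x^3 + 216*x^2 - 864*x + 1296

Expanding det(x·I − A) (e.g. by cofactor expansion or by noting that A is similar to its Jordan form J, which has the same characteristic polynomial as A) gives
  χ_A(x) = x^4 - 24*x^3 + 216*x^2 - 864*x + 1296
which factors as (x - 6)^4. The eigenvalues (with algebraic multiplicities) are λ = 6 with multiplicity 4.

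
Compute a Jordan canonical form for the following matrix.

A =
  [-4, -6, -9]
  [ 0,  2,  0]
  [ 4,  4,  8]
J_2(2) ⊕ J_1(2)

The characteristic polynomial is
  det(x·I − A) = x^3 - 6*x^2 + 12*x - 8 = (x - 2)^3

Eigenvalues and multiplicities (the geometric multiplicity of λ is n − rank(A − λI), which equals the number of Jordan blocks for λ):
  λ = 2: algebraic multiplicity = 3, geometric multiplicity = 2

Determining the block sizes for each eigenvalue:
  λ = 2: 2 blocks summing to 3 forces exactly one block of size 2 and the rest size 1 → block sizes [2, 1]

Assembling the blocks gives a Jordan form
J =
  [2, 1, 0]
  [0, 2, 0]
  [0, 0, 2]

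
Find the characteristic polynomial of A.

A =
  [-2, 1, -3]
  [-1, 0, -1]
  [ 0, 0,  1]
x^3 + x^2 - x - 1

Expanding det(x·I − A) (e.g. by cofactor expansion or by noting that A is similar to its Jordan form J, which has the same characteristic polynomial as A) gives
  χ_A(x) = x^3 + x^2 - x - 1
which factors as (x - 1)*(x + 1)^2. The eigenvalues (with algebraic multiplicities) are λ = -1 with multiplicity 2, λ = 1 with multiplicity 1.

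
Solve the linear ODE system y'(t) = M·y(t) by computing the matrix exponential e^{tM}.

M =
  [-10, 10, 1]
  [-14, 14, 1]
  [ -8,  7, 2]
e^{tM} =
  [-2*t*exp(t) - 3*exp(4*t) + 4*exp(t), t*exp(t) + 3*exp(4*t) - 3*exp(t), t*exp(t)]
  [-2*t*exp(t) - 4*exp(4*t) + 4*exp(t), t*exp(t) + 4*exp(4*t) - 3*exp(t), t*exp(t)]
  [-2*t*exp(t) - 2*exp(4*t) + 2*exp(t), t*exp(t) + 2*exp(4*t) - 2*exp(t), t*exp(t) + exp(t)]

Strategy: write M = P · J · P⁻¹ where J is a Jordan canonical form, so e^{tM} = P · e^{tJ} · P⁻¹, and e^{tJ} can be computed block-by-block.

M has Jordan form
J =
  [1, 1, 0]
  [0, 1, 0]
  [0, 0, 4]
(up to reordering of blocks).

Per-block formulas:
  For a 2×2 Jordan block J_2(1): exp(t · J_2(1)) = e^(1t)·(I + t·N), where N is the 2×2 nilpotent shift.
  For a 1×1 block at λ = 4: exp(t · [4]) = [e^(4t)].

After assembling e^{tJ} and conjugating by P, we get:

e^{tM} =
  [-2*t*exp(t) - 3*exp(4*t) + 4*exp(t), t*exp(t) + 3*exp(4*t) - 3*exp(t), t*exp(t)]
  [-2*t*exp(t) - 4*exp(4*t) + 4*exp(t), t*exp(t) + 4*exp(4*t) - 3*exp(t), t*exp(t)]
  [-2*t*exp(t) - 2*exp(4*t) + 2*exp(t), t*exp(t) + 2*exp(4*t) - 2*exp(t), t*exp(t) + exp(t)]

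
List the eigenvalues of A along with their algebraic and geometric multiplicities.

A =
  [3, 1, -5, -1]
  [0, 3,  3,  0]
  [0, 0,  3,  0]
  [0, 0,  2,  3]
λ = 3: alg = 4, geom = 2

Step 1 — factor the characteristic polynomial to read off the algebraic multiplicities:
  χ_A(x) = (x - 3)^4

Step 2 — compute geometric multiplicities via the rank-nullity identity g(λ) = n − rank(A − λI):
  rank(A − (3)·I) = 2, so dim ker(A − (3)·I) = n − 2 = 2

Summary:
  λ = 3: algebraic multiplicity = 4, geometric multiplicity = 2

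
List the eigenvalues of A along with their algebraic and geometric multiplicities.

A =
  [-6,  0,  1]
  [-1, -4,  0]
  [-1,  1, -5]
λ = -5: alg = 3, geom = 1

Step 1 — factor the characteristic polynomial to read off the algebraic multiplicities:
  χ_A(x) = (x + 5)^3

Step 2 — compute geometric multiplicities via the rank-nullity identity g(λ) = n − rank(A − λI):
  rank(A − (-5)·I) = 2, so dim ker(A − (-5)·I) = n − 2 = 1

Summary:
  λ = -5: algebraic multiplicity = 3, geometric multiplicity = 1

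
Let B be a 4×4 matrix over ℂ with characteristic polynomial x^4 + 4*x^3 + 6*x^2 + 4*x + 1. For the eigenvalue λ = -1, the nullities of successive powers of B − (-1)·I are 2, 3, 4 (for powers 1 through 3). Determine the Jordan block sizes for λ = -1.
Block sizes for λ = -1: [3, 1]

From the dimensions of kernels of powers, the number of Jordan blocks of size at least j is d_j − d_{j−1} where d_j = dim ker(N^j) (with d_0 = 0). Computing the differences gives [2, 1, 1].
The number of blocks of size exactly k is (#blocks of size ≥ k) − (#blocks of size ≥ k + 1), so the partition is: 1 block(s) of size 1, 1 block(s) of size 3.
In nonincreasing order the block sizes are [3, 1].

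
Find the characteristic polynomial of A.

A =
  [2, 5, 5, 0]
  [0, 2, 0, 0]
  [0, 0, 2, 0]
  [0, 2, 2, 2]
x^4 - 8*x^3 + 24*x^2 - 32*x + 16

Expanding det(x·I − A) (e.g. by cofactor expansion or by noting that A is similar to its Jordan form J, which has the same characteristic polynomial as A) gives
  χ_A(x) = x^4 - 8*x^3 + 24*x^2 - 32*x + 16
which factors as (x - 2)^4. The eigenvalues (with algebraic multiplicities) are λ = 2 with multiplicity 4.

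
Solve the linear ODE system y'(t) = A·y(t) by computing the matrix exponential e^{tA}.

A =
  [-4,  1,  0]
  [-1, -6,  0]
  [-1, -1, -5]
e^{tA} =
  [t*exp(-5*t) + exp(-5*t), t*exp(-5*t), 0]
  [-t*exp(-5*t), -t*exp(-5*t) + exp(-5*t), 0]
  [-t*exp(-5*t), -t*exp(-5*t), exp(-5*t)]

Strategy: write A = P · J · P⁻¹ where J is a Jordan canonical form, so e^{tA} = P · e^{tJ} · P⁻¹, and e^{tJ} can be computed block-by-block.

A has Jordan form
J =
  [-5,  1,  0]
  [ 0, -5,  0]
  [ 0,  0, -5]
(up to reordering of blocks).

Per-block formulas:
  For a 2×2 Jordan block J_2(-5): exp(t · J_2(-5)) = e^(-5t)·(I + t·N), where N is the 2×2 nilpotent shift.
  For a 1×1 block at λ = -5: exp(t · [-5]) = [e^(-5t)].

After assembling e^{tJ} and conjugating by P, we get:

e^{tA} =
  [t*exp(-5*t) + exp(-5*t), t*exp(-5*t), 0]
  [-t*exp(-5*t), -t*exp(-5*t) + exp(-5*t), 0]
  [-t*exp(-5*t), -t*exp(-5*t), exp(-5*t)]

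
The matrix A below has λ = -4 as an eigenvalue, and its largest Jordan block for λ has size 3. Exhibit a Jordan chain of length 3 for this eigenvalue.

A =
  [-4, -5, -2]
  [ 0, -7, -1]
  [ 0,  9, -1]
A Jordan chain for λ = -4 of length 3:
v_1 = (-3, 0, 0)ᵀ
v_2 = (-5, -3, 9)ᵀ
v_3 = (0, 1, 0)ᵀ

Let N = A − (-4)·I. We want v_3 with N^3 v_3 = 0 but N^2 v_3 ≠ 0; then v_{j-1} := N · v_j for j = 3, …, 2.

Pick v_3 = (0, 1, 0)ᵀ.
Then v_2 = N · v_3 = (-5, -3, 9)ᵀ.
Then v_1 = N · v_2 = (-3, 0, 0)ᵀ.

Sanity check: (A − (-4)·I) v_1 = (0, 0, 0)ᵀ = 0. ✓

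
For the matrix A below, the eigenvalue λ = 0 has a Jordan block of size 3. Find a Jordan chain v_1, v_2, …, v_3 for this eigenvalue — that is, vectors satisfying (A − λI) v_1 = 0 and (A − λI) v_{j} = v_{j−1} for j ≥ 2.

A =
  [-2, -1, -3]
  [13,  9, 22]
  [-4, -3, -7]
A Jordan chain for λ = 0 of length 3:
v_1 = (3, 3, -3)ᵀ
v_2 = (-2, 13, -4)ᵀ
v_3 = (1, 0, 0)ᵀ

Let N = A − (0)·I. We want v_3 with N^3 v_3 = 0 but N^2 v_3 ≠ 0; then v_{j-1} := N · v_j for j = 3, …, 2.

Pick v_3 = (1, 0, 0)ᵀ.
Then v_2 = N · v_3 = (-2, 13, -4)ᵀ.
Then v_1 = N · v_2 = (3, 3, -3)ᵀ.

Sanity check: (A − (0)·I) v_1 = (0, 0, 0)ᵀ = 0. ✓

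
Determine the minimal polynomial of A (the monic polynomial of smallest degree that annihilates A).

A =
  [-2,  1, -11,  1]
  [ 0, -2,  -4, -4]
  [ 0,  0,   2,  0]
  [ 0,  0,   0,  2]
x^3 + 2*x^2 - 4*x - 8

The characteristic polynomial is χ_A(x) = (x - 2)^2*(x + 2)^2, so the eigenvalues are known. The minimal polynomial is
  m_A(x) = Π_λ (x − λ)^{k_λ}
where k_λ is the size of the *largest* Jordan block for λ (equivalently, the smallest k with (A − λI)^k v = 0 for every generalised eigenvector v of λ).

  λ = -2: largest Jordan block has size 2, contributing (x + 2)^2
  λ = 2: largest Jordan block has size 1, contributing (x − 2)

So m_A(x) = (x - 2)*(x + 2)^2 = x^3 + 2*x^2 - 4*x - 8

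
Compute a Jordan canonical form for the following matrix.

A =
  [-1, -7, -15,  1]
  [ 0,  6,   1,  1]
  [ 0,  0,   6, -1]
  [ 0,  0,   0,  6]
J_1(-1) ⊕ J_3(6)

The characteristic polynomial is
  det(x·I − A) = x^4 - 17*x^3 + 90*x^2 - 108*x - 216 = (x - 6)^3*(x + 1)

Eigenvalues and multiplicities (the geometric multiplicity of λ is n − rank(A − λI), which equals the number of Jordan blocks for λ):
  λ = -1: algebraic multiplicity = 1, geometric multiplicity = 1
  λ = 6: algebraic multiplicity = 3, geometric multiplicity = 1

Determining the block sizes for each eigenvalue:
  λ = -1: one block (gm = 1), so the single block has size am = 1 → block sizes [1]
  λ = 6: one block (gm = 1), so the single block has size am = 3 → block sizes [3]

Assembling the blocks gives a Jordan form
J =
  [-1, 0, 0, 0]
  [ 0, 6, 1, 0]
  [ 0, 0, 6, 1]
  [ 0, 0, 0, 6]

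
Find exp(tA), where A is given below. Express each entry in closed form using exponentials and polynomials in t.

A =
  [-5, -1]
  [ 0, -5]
e^{tA} =
  [exp(-5*t), -t*exp(-5*t)]
  [0, exp(-5*t)]

Strategy: write A = P · J · P⁻¹ where J is a Jordan canonical form, so e^{tA} = P · e^{tJ} · P⁻¹, and e^{tJ} can be computed block-by-block.

A has Jordan form
J =
  [-5,  1]
  [ 0, -5]
(up to reordering of blocks).

Per-block formulas:
  For a 2×2 Jordan block J_2(-5): exp(t · J_2(-5)) = e^(-5t)·(I + t·N), where N is the 2×2 nilpotent shift.

After assembling e^{tJ} and conjugating by P, we get:

e^{tA} =
  [exp(-5*t), -t*exp(-5*t)]
  [0, exp(-5*t)]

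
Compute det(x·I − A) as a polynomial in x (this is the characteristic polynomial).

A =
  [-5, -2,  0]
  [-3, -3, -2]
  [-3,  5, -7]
x^3 + 15*x^2 + 75*x + 125

Expanding det(x·I − A) (e.g. by cofactor expansion or by noting that A is similar to its Jordan form J, which has the same characteristic polynomial as A) gives
  χ_A(x) = x^3 + 15*x^2 + 75*x + 125
which factors as (x + 5)^3. The eigenvalues (with algebraic multiplicities) are λ = -5 with multiplicity 3.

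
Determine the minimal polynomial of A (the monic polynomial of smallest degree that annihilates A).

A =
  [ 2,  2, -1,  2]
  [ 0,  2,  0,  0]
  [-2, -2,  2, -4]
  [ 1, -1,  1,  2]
x^3 - 6*x^2 + 12*x - 8

The characteristic polynomial is χ_A(x) = (x - 2)^4, so the eigenvalues are known. The minimal polynomial is
  m_A(x) = Π_λ (x − λ)^{k_λ}
where k_λ is the size of the *largest* Jordan block for λ (equivalently, the smallest k with (A − λI)^k v = 0 for every generalised eigenvector v of λ).

  λ = 2: largest Jordan block has size 3, contributing (x − 2)^3

So m_A(x) = (x - 2)^3 = x^3 - 6*x^2 + 12*x - 8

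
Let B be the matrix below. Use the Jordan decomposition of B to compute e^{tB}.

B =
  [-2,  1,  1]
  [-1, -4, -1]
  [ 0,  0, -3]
e^{tB} =
  [t*exp(-3*t) + exp(-3*t), t*exp(-3*t), t*exp(-3*t)]
  [-t*exp(-3*t), -t*exp(-3*t) + exp(-3*t), -t*exp(-3*t)]
  [0, 0, exp(-3*t)]

Strategy: write B = P · J · P⁻¹ where J is a Jordan canonical form, so e^{tB} = P · e^{tJ} · P⁻¹, and e^{tJ} can be computed block-by-block.

B has Jordan form
J =
  [-3,  1,  0]
  [ 0, -3,  0]
  [ 0,  0, -3]
(up to reordering of blocks).

Per-block formulas:
  For a 2×2 Jordan block J_2(-3): exp(t · J_2(-3)) = e^(-3t)·(I + t·N), where N is the 2×2 nilpotent shift.
  For a 1×1 block at λ = -3: exp(t · [-3]) = [e^(-3t)].

After assembling e^{tJ} and conjugating by P, we get:

e^{tB} =
  [t*exp(-3*t) + exp(-3*t), t*exp(-3*t), t*exp(-3*t)]
  [-t*exp(-3*t), -t*exp(-3*t) + exp(-3*t), -t*exp(-3*t)]
  [0, 0, exp(-3*t)]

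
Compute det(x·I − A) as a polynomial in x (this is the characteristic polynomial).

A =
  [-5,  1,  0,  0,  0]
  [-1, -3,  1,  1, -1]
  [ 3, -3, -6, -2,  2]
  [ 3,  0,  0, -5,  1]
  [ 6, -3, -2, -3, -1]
x^5 + 20*x^4 + 160*x^3 + 640*x^2 + 1280*x + 1024

Expanding det(x·I − A) (e.g. by cofactor expansion or by noting that A is similar to its Jordan form J, which has the same characteristic polynomial as A) gives
  χ_A(x) = x^5 + 20*x^4 + 160*x^3 + 640*x^2 + 1280*x + 1024
which factors as (x + 4)^5. The eigenvalues (with algebraic multiplicities) are λ = -4 with multiplicity 5.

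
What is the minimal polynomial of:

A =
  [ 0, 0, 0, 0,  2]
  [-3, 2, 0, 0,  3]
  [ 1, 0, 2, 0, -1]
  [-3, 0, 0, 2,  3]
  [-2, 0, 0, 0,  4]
x^2 - 4*x + 4

The characteristic polynomial is χ_A(x) = (x - 2)^5, so the eigenvalues are known. The minimal polynomial is
  m_A(x) = Π_λ (x − λ)^{k_λ}
where k_λ is the size of the *largest* Jordan block for λ (equivalently, the smallest k with (A − λI)^k v = 0 for every generalised eigenvector v of λ).

  λ = 2: largest Jordan block has size 2, contributing (x − 2)^2

So m_A(x) = (x - 2)^2 = x^2 - 4*x + 4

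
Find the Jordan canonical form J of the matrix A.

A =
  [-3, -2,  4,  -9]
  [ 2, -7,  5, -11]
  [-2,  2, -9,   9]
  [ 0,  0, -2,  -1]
J_3(-5) ⊕ J_1(-5)

The characteristic polynomial is
  det(x·I − A) = x^4 + 20*x^3 + 150*x^2 + 500*x + 625 = (x + 5)^4

Eigenvalues and multiplicities (the geometric multiplicity of λ is n − rank(A − λI), which equals the number of Jordan blocks for λ):
  λ = -5: algebraic multiplicity = 4, geometric multiplicity = 2

Determining the block sizes for each eigenvalue:
  λ = -5: with am = 4 and gm = 2, the partition is not yet determined (e.g. several partitions of 4 into 2 parts exist). Let N = A − (-5)·I. Computing rank(N^1) = 2, rank(N^2) = 1, rank(N^3) = 0; the number of blocks of size ≥ j is rank(N^{j−1}) − rank(N^j), giving [2, 1, 1]. So we have 1 block(s) of size 3, 1 block(s) of size 1 → block sizes [3, 1]

Assembling the blocks gives a Jordan form
J =
  [-5,  1,  0,  0]
  [ 0, -5,  1,  0]
  [ 0,  0, -5,  0]
  [ 0,  0,  0, -5]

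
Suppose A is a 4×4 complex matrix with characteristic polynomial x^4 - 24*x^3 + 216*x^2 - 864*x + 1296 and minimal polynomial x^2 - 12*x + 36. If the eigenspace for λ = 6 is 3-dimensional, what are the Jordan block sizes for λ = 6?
Block sizes for λ = 6: [2, 1, 1]

Step 1 — from the characteristic polynomial, algebraic multiplicity of λ = 6 is 4. From dim ker(A − (6)·I) = 3, there are exactly 3 Jordan blocks for λ = 6.
Step 2 — from the minimal polynomial, the factor (x − 6)^2 tells us the largest block for λ = 6 has size 2.
Step 3 — with total size 4, 3 blocks, and largest block 2, the block sizes (in nonincreasing order) are [2, 1, 1].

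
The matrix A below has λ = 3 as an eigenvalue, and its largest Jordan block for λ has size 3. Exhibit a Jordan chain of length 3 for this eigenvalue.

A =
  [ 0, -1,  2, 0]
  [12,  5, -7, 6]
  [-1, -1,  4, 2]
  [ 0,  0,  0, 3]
A Jordan chain for λ = 3 of length 3:
v_1 = (-5, -5, -10, 0)ᵀ
v_2 = (-3, 12, -1, 0)ᵀ
v_3 = (1, 0, 0, 0)ᵀ

Let N = A − (3)·I. We want v_3 with N^3 v_3 = 0 but N^2 v_3 ≠ 0; then v_{j-1} := N · v_j for j = 3, …, 2.

Pick v_3 = (1, 0, 0, 0)ᵀ.
Then v_2 = N · v_3 = (-3, 12, -1, 0)ᵀ.
Then v_1 = N · v_2 = (-5, -5, -10, 0)ᵀ.

Sanity check: (A − (3)·I) v_1 = (0, 0, 0, 0)ᵀ = 0. ✓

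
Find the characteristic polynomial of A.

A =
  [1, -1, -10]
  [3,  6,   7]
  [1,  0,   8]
x^3 - 15*x^2 + 75*x - 125

Expanding det(x·I − A) (e.g. by cofactor expansion or by noting that A is similar to its Jordan form J, which has the same characteristic polynomial as A) gives
  χ_A(x) = x^3 - 15*x^2 + 75*x - 125
which factors as (x - 5)^3. The eigenvalues (with algebraic multiplicities) are λ = 5 with multiplicity 3.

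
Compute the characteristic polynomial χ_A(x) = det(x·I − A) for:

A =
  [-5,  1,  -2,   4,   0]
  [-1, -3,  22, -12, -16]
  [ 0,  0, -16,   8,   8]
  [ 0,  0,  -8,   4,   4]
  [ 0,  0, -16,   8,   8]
x^5 + 12*x^4 + 48*x^3 + 64*x^2

Expanding det(x·I − A) (e.g. by cofactor expansion or by noting that A is similar to its Jordan form J, which has the same characteristic polynomial as A) gives
  χ_A(x) = x^5 + 12*x^4 + 48*x^3 + 64*x^2
which factors as x^2*(x + 4)^3. The eigenvalues (with algebraic multiplicities) are λ = -4 with multiplicity 3, λ = 0 with multiplicity 2.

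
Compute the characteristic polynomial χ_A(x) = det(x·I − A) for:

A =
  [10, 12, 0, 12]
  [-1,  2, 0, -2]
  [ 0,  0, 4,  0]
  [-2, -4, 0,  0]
x^4 - 16*x^3 + 96*x^2 - 256*x + 256

Expanding det(x·I − A) (e.g. by cofactor expansion or by noting that A is similar to its Jordan form J, which has the same characteristic polynomial as A) gives
  χ_A(x) = x^4 - 16*x^3 + 96*x^2 - 256*x + 256
which factors as (x - 4)^4. The eigenvalues (with algebraic multiplicities) are λ = 4 with multiplicity 4.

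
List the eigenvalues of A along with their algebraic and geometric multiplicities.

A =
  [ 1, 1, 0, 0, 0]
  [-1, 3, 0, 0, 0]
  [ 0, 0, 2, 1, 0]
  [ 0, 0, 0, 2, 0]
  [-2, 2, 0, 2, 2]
λ = 2: alg = 5, geom = 3

Step 1 — factor the characteristic polynomial to read off the algebraic multiplicities:
  χ_A(x) = (x - 2)^5

Step 2 — compute geometric multiplicities via the rank-nullity identity g(λ) = n − rank(A − λI):
  rank(A − (2)·I) = 2, so dim ker(A − (2)·I) = n − 2 = 3

Summary:
  λ = 2: algebraic multiplicity = 5, geometric multiplicity = 3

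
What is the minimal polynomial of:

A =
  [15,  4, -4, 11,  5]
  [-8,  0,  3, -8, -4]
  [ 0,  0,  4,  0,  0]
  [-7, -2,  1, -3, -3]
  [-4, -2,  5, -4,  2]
x^3 - 10*x^2 + 32*x - 32

The characteristic polynomial is χ_A(x) = (x - 4)^4*(x - 2), so the eigenvalues are known. The minimal polynomial is
  m_A(x) = Π_λ (x − λ)^{k_λ}
where k_λ is the size of the *largest* Jordan block for λ (equivalently, the smallest k with (A − λI)^k v = 0 for every generalised eigenvector v of λ).

  λ = 2: largest Jordan block has size 1, contributing (x − 2)
  λ = 4: largest Jordan block has size 2, contributing (x − 4)^2

So m_A(x) = (x - 4)^2*(x - 2) = x^3 - 10*x^2 + 32*x - 32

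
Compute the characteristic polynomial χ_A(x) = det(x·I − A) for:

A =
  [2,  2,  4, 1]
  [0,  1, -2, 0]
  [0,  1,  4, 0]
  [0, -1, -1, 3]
x^4 - 10*x^3 + 37*x^2 - 60*x + 36

Expanding det(x·I − A) (e.g. by cofactor expansion or by noting that A is similar to its Jordan form J, which has the same characteristic polynomial as A) gives
  χ_A(x) = x^4 - 10*x^3 + 37*x^2 - 60*x + 36
which factors as (x - 3)^2*(x - 2)^2. The eigenvalues (with algebraic multiplicities) are λ = 2 with multiplicity 2, λ = 3 with multiplicity 2.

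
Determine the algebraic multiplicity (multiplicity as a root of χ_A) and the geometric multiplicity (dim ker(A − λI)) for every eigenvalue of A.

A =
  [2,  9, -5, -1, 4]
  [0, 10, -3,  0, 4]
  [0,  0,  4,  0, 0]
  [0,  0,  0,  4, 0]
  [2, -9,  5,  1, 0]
λ = 4: alg = 5, geom = 3

Step 1 — factor the characteristic polynomial to read off the algebraic multiplicities:
  χ_A(x) = (x - 4)^5

Step 2 — compute geometric multiplicities via the rank-nullity identity g(λ) = n − rank(A − λI):
  rank(A − (4)·I) = 2, so dim ker(A − (4)·I) = n − 2 = 3

Summary:
  λ = 4: algebraic multiplicity = 5, geometric multiplicity = 3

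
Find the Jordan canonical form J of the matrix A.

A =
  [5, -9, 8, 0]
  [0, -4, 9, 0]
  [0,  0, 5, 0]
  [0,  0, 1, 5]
J_1(-4) ⊕ J_2(5) ⊕ J_1(5)

The characteristic polynomial is
  det(x·I − A) = x^4 - 11*x^3 + 15*x^2 + 175*x - 500 = (x - 5)^3*(x + 4)

Eigenvalues and multiplicities (the geometric multiplicity of λ is n − rank(A − λI), which equals the number of Jordan blocks for λ):
  λ = -4: algebraic multiplicity = 1, geometric multiplicity = 1
  λ = 5: algebraic multiplicity = 3, geometric multiplicity = 2

Determining the block sizes for each eigenvalue:
  λ = -4: one block (gm = 1), so the single block has size am = 1 → block sizes [1]
  λ = 5: 2 blocks summing to 3 forces exactly one block of size 2 and the rest size 1 → block sizes [2, 1]

Assembling the blocks gives a Jordan form
J =
  [-4, 0, 0, 0]
  [ 0, 5, 1, 0]
  [ 0, 0, 5, 0]
  [ 0, 0, 0, 5]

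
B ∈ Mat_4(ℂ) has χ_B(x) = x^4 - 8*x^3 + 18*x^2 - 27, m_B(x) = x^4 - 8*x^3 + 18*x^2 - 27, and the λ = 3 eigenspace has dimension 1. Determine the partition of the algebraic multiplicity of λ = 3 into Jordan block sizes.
Block sizes for λ = 3: [3]

Step 1 — from the characteristic polynomial, algebraic multiplicity of λ = 3 is 3. From dim ker(B − (3)·I) = 1, there are exactly 1 Jordan blocks for λ = 3.
Step 2 — from the minimal polynomial, the factor (x − 3)^3 tells us the largest block for λ = 3 has size 3.
Step 3 — with total size 3, 1 blocks, and largest block 3, the block sizes (in nonincreasing order) are [3].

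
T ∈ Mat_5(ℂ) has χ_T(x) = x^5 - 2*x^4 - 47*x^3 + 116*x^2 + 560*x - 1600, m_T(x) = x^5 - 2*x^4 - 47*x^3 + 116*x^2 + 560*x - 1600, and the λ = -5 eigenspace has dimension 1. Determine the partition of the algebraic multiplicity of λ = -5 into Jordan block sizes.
Block sizes for λ = -5: [2]

Step 1 — from the characteristic polynomial, algebraic multiplicity of λ = -5 is 2. From dim ker(T − (-5)·I) = 1, there are exactly 1 Jordan blocks for λ = -5.
Step 2 — from the minimal polynomial, the factor (x + 5)^2 tells us the largest block for λ = -5 has size 2.
Step 3 — with total size 2, 1 blocks, and largest block 2, the block sizes (in nonincreasing order) are [2].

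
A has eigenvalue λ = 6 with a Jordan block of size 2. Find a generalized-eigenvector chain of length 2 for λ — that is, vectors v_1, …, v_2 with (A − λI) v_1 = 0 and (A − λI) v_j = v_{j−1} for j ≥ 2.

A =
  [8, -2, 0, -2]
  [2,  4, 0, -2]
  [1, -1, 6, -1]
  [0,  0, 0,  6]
A Jordan chain for λ = 6 of length 2:
v_1 = (2, 2, 1, 0)ᵀ
v_2 = (1, 0, 0, 0)ᵀ

Let N = A − (6)·I. We want v_2 with N^2 v_2 = 0 but N^1 v_2 ≠ 0; then v_{j-1} := N · v_j for j = 2, …, 2.

Pick v_2 = (1, 0, 0, 0)ᵀ.
Then v_1 = N · v_2 = (2, 2, 1, 0)ᵀ.

Sanity check: (A − (6)·I) v_1 = (0, 0, 0, 0)ᵀ = 0. ✓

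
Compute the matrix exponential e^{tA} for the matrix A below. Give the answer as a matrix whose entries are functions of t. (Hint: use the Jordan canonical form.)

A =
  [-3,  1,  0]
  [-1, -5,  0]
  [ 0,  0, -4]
e^{tA} =
  [t*exp(-4*t) + exp(-4*t), t*exp(-4*t), 0]
  [-t*exp(-4*t), -t*exp(-4*t) + exp(-4*t), 0]
  [0, 0, exp(-4*t)]

Strategy: write A = P · J · P⁻¹ where J is a Jordan canonical form, so e^{tA} = P · e^{tJ} · P⁻¹, and e^{tJ} can be computed block-by-block.

A has Jordan form
J =
  [-4,  1,  0]
  [ 0, -4,  0]
  [ 0,  0, -4]
(up to reordering of blocks).

Per-block formulas:
  For a 2×2 Jordan block J_2(-4): exp(t · J_2(-4)) = e^(-4t)·(I + t·N), where N is the 2×2 nilpotent shift.
  For a 1×1 block at λ = -4: exp(t · [-4]) = [e^(-4t)].

After assembling e^{tJ} and conjugating by P, we get:

e^{tA} =
  [t*exp(-4*t) + exp(-4*t), t*exp(-4*t), 0]
  [-t*exp(-4*t), -t*exp(-4*t) + exp(-4*t), 0]
  [0, 0, exp(-4*t)]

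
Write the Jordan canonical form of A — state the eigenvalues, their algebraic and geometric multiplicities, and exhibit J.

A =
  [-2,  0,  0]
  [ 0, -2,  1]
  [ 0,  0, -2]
J_2(-2) ⊕ J_1(-2)

The characteristic polynomial is
  det(x·I − A) = x^3 + 6*x^2 + 12*x + 8 = (x + 2)^3

Eigenvalues and multiplicities (the geometric multiplicity of λ is n − rank(A − λI), which equals the number of Jordan blocks for λ):
  λ = -2: algebraic multiplicity = 3, geometric multiplicity = 2

Determining the block sizes for each eigenvalue:
  λ = -2: 2 blocks summing to 3 forces exactly one block of size 2 and the rest size 1 → block sizes [2, 1]

Assembling the blocks gives a Jordan form
J =
  [-2,  1,  0]
  [ 0, -2,  0]
  [ 0,  0, -2]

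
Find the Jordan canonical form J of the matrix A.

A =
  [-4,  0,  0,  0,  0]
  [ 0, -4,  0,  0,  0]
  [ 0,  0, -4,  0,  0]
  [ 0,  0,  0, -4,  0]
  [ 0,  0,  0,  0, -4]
J_1(-4) ⊕ J_1(-4) ⊕ J_1(-4) ⊕ J_1(-4) ⊕ J_1(-4)

The characteristic polynomial is
  det(x·I − A) = x^5 + 20*x^4 + 160*x^3 + 640*x^2 + 1280*x + 1024 = (x + 4)^5

Eigenvalues and multiplicities (the geometric multiplicity of λ is n − rank(A − λI), which equals the number of Jordan blocks for λ):
  λ = -4: algebraic multiplicity = 5, geometric multiplicity = 5

Determining the block sizes for each eigenvalue:
  λ = -4: gm = am = 5, so every block has size 1 → block sizes [1, 1, 1, 1, 1]

Assembling the blocks gives a Jordan form
J =
  [-4,  0,  0,  0,  0]
  [ 0, -4,  0,  0,  0]
  [ 0,  0, -4,  0,  0]
  [ 0,  0,  0, -4,  0]
  [ 0,  0,  0,  0, -4]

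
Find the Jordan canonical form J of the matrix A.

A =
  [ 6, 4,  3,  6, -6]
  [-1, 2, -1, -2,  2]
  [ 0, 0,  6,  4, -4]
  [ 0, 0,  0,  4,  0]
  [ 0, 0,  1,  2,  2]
J_3(4) ⊕ J_1(4) ⊕ J_1(4)

The characteristic polynomial is
  det(x·I − A) = x^5 - 20*x^4 + 160*x^3 - 640*x^2 + 1280*x - 1024 = (x - 4)^5

Eigenvalues and multiplicities (the geometric multiplicity of λ is n − rank(A − λI), which equals the number of Jordan blocks for λ):
  λ = 4: algebraic multiplicity = 5, geometric multiplicity = 3

Determining the block sizes for each eigenvalue:
  λ = 4: with am = 5 and gm = 3, the partition is not yet determined (e.g. several partitions of 5 into 3 parts exist). Let N = A − (4)·I. Computing rank(N^1) = 2, rank(N^2) = 1, rank(N^3) = 0; the number of blocks of size ≥ j is rank(N^{j−1}) − rank(N^j), giving [3, 1, 1]. So we have 1 block(s) of size 3, 2 block(s) of size 1 → block sizes [3, 1, 1]

Assembling the blocks gives a Jordan form
J =
  [4, 1, 0, 0, 0]
  [0, 4, 1, 0, 0]
  [0, 0, 4, 0, 0]
  [0, 0, 0, 4, 0]
  [0, 0, 0, 0, 4]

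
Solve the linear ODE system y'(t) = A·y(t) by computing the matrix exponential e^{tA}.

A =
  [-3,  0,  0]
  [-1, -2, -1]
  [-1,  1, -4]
e^{tA} =
  [exp(-3*t), 0, 0]
  [-t*exp(-3*t), t*exp(-3*t) + exp(-3*t), -t*exp(-3*t)]
  [-t*exp(-3*t), t*exp(-3*t), -t*exp(-3*t) + exp(-3*t)]

Strategy: write A = P · J · P⁻¹ where J is a Jordan canonical form, so e^{tA} = P · e^{tJ} · P⁻¹, and e^{tJ} can be computed block-by-block.

A has Jordan form
J =
  [-3,  1,  0]
  [ 0, -3,  0]
  [ 0,  0, -3]
(up to reordering of blocks).

Per-block formulas:
  For a 1×1 block at λ = -3: exp(t · [-3]) = [e^(-3t)].
  For a 2×2 Jordan block J_2(-3): exp(t · J_2(-3)) = e^(-3t)·(I + t·N), where N is the 2×2 nilpotent shift.

After assembling e^{tJ} and conjugating by P, we get:

e^{tA} =
  [exp(-3*t), 0, 0]
  [-t*exp(-3*t), t*exp(-3*t) + exp(-3*t), -t*exp(-3*t)]
  [-t*exp(-3*t), t*exp(-3*t), -t*exp(-3*t) + exp(-3*t)]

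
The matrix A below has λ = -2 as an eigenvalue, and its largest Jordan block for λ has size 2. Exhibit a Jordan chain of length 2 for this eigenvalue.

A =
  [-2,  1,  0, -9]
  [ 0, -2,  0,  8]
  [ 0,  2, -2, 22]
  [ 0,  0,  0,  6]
A Jordan chain for λ = -2 of length 2:
v_1 = (1, 0, 2, 0)ᵀ
v_2 = (0, 1, 0, 0)ᵀ

Let N = A − (-2)·I. We want v_2 with N^2 v_2 = 0 but N^1 v_2 ≠ 0; then v_{j-1} := N · v_j for j = 2, …, 2.

Pick v_2 = (0, 1, 0, 0)ᵀ.
Then v_1 = N · v_2 = (1, 0, 2, 0)ᵀ.

Sanity check: (A − (-2)·I) v_1 = (0, 0, 0, 0)ᵀ = 0. ✓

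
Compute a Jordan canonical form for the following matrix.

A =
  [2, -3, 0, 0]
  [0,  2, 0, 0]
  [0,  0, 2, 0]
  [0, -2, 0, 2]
J_2(2) ⊕ J_1(2) ⊕ J_1(2)

The characteristic polynomial is
  det(x·I − A) = x^4 - 8*x^3 + 24*x^2 - 32*x + 16 = (x - 2)^4

Eigenvalues and multiplicities (the geometric multiplicity of λ is n − rank(A − λI), which equals the number of Jordan blocks for λ):
  λ = 2: algebraic multiplicity = 4, geometric multiplicity = 3

Determining the block sizes for each eigenvalue:
  λ = 2: 3 blocks summing to 4 forces exactly one block of size 2 and the rest size 1 → block sizes [2, 1, 1]

Assembling the blocks gives a Jordan form
J =
  [2, 1, 0, 0]
  [0, 2, 0, 0]
  [0, 0, 2, 0]
  [0, 0, 0, 2]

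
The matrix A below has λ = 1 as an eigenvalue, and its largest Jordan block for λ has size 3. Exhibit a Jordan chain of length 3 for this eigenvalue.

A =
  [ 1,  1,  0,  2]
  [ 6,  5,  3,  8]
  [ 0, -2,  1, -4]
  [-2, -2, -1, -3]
A Jordan chain for λ = 1 of length 3:
v_1 = (2, 8, -4, -4)ᵀ
v_2 = (0, 6, 0, -2)ᵀ
v_3 = (1, 0, 0, 0)ᵀ

Let N = A − (1)·I. We want v_3 with N^3 v_3 = 0 but N^2 v_3 ≠ 0; then v_{j-1} := N · v_j for j = 3, …, 2.

Pick v_3 = (1, 0, 0, 0)ᵀ.
Then v_2 = N · v_3 = (0, 6, 0, -2)ᵀ.
Then v_1 = N · v_2 = (2, 8, -4, -4)ᵀ.

Sanity check: (A − (1)·I) v_1 = (0, 0, 0, 0)ᵀ = 0. ✓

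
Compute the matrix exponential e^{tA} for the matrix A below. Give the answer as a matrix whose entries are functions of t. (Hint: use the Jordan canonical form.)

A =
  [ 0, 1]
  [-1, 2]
e^{tA} =
  [-t*exp(t) + exp(t), t*exp(t)]
  [-t*exp(t), t*exp(t) + exp(t)]

Strategy: write A = P · J · P⁻¹ where J is a Jordan canonical form, so e^{tA} = P · e^{tJ} · P⁻¹, and e^{tJ} can be computed block-by-block.

A has Jordan form
J =
  [1, 1]
  [0, 1]
(up to reordering of blocks).

Per-block formulas:
  For a 2×2 Jordan block J_2(1): exp(t · J_2(1)) = e^(1t)·(I + t·N), where N is the 2×2 nilpotent shift.

After assembling e^{tJ} and conjugating by P, we get:

e^{tA} =
  [-t*exp(t) + exp(t), t*exp(t)]
  [-t*exp(t), t*exp(t) + exp(t)]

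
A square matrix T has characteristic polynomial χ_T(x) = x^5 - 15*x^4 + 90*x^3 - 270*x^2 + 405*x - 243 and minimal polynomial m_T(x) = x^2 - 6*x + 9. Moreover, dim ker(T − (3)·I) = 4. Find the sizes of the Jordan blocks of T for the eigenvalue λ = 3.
Block sizes for λ = 3: [2, 1, 1, 1]

Step 1 — from the characteristic polynomial, algebraic multiplicity of λ = 3 is 5. From dim ker(T − (3)·I) = 4, there are exactly 4 Jordan blocks for λ = 3.
Step 2 — from the minimal polynomial, the factor (x − 3)^2 tells us the largest block for λ = 3 has size 2.
Step 3 — with total size 5, 4 blocks, and largest block 2, the block sizes (in nonincreasing order) are [2, 1, 1, 1].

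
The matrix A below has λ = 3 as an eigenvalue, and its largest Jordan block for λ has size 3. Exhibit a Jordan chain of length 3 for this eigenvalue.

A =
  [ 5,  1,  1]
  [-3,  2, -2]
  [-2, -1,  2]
A Jordan chain for λ = 3 of length 3:
v_1 = (-1, 1, 1)ᵀ
v_2 = (2, -3, -2)ᵀ
v_3 = (1, 0, 0)ᵀ

Let N = A − (3)·I. We want v_3 with N^3 v_3 = 0 but N^2 v_3 ≠ 0; then v_{j-1} := N · v_j for j = 3, …, 2.

Pick v_3 = (1, 0, 0)ᵀ.
Then v_2 = N · v_3 = (2, -3, -2)ᵀ.
Then v_1 = N · v_2 = (-1, 1, 1)ᵀ.

Sanity check: (A − (3)·I) v_1 = (0, 0, 0)ᵀ = 0. ✓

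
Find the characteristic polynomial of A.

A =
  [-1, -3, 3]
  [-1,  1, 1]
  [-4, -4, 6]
x^3 - 6*x^2 + 12*x - 8

Expanding det(x·I − A) (e.g. by cofactor expansion or by noting that A is similar to its Jordan form J, which has the same characteristic polynomial as A) gives
  χ_A(x) = x^3 - 6*x^2 + 12*x - 8
which factors as (x - 2)^3. The eigenvalues (with algebraic multiplicities) are λ = 2 with multiplicity 3.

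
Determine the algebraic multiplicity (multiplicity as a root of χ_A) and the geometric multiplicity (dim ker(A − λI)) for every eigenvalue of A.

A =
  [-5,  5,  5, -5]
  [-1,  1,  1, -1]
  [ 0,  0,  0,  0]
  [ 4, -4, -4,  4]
λ = 0: alg = 4, geom = 3

Step 1 — factor the characteristic polynomial to read off the algebraic multiplicities:
  χ_A(x) = x^4

Step 2 — compute geometric multiplicities via the rank-nullity identity g(λ) = n − rank(A − λI):
  rank(A − (0)·I) = 1, so dim ker(A − (0)·I) = n − 1 = 3

Summary:
  λ = 0: algebraic multiplicity = 4, geometric multiplicity = 3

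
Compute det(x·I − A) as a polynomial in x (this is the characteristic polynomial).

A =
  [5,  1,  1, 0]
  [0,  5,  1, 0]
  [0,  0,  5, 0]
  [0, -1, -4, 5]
x^4 - 20*x^3 + 150*x^2 - 500*x + 625

Expanding det(x·I − A) (e.g. by cofactor expansion or by noting that A is similar to its Jordan form J, which has the same characteristic polynomial as A) gives
  χ_A(x) = x^4 - 20*x^3 + 150*x^2 - 500*x + 625
which factors as (x - 5)^4. The eigenvalues (with algebraic multiplicities) are λ = 5 with multiplicity 4.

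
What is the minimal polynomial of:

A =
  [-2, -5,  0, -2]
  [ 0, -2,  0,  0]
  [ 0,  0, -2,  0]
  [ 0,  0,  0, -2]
x^2 + 4*x + 4

The characteristic polynomial is χ_A(x) = (x + 2)^4, so the eigenvalues are known. The minimal polynomial is
  m_A(x) = Π_λ (x − λ)^{k_λ}
where k_λ is the size of the *largest* Jordan block for λ (equivalently, the smallest k with (A − λI)^k v = 0 for every generalised eigenvector v of λ).

  λ = -2: largest Jordan block has size 2, contributing (x + 2)^2

So m_A(x) = (x + 2)^2 = x^2 + 4*x + 4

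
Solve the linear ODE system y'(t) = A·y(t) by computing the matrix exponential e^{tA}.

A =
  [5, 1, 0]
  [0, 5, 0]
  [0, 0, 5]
e^{tA} =
  [exp(5*t), t*exp(5*t), 0]
  [0, exp(5*t), 0]
  [0, 0, exp(5*t)]

Strategy: write A = P · J · P⁻¹ where J is a Jordan canonical form, so e^{tA} = P · e^{tJ} · P⁻¹, and e^{tJ} can be computed block-by-block.

A has Jordan form
J =
  [5, 1, 0]
  [0, 5, 0]
  [0, 0, 5]
(up to reordering of blocks).

Per-block formulas:
  For a 1×1 block at λ = 5: exp(t · [5]) = [e^(5t)].
  For a 2×2 Jordan block J_2(5): exp(t · J_2(5)) = e^(5t)·(I + t·N), where N is the 2×2 nilpotent shift.

After assembling e^{tJ} and conjugating by P, we get:

e^{tA} =
  [exp(5*t), t*exp(5*t), 0]
  [0, exp(5*t), 0]
  [0, 0, exp(5*t)]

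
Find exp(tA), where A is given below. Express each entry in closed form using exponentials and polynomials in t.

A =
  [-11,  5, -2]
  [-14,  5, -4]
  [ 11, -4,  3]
e^{tA} =
  [4*t^2*exp(-t) - 10*t*exp(-t) + exp(-t), -6*t^2*exp(-t) + 5*t*exp(-t), -4*t^2*exp(-t) - 2*t*exp(-t)]
  [6*t^2*exp(-t) - 14*t*exp(-t), -9*t^2*exp(-t) + 6*t*exp(-t) + exp(-t), -6*t^2*exp(-t) - 4*t*exp(-t)]
  [-5*t^2*exp(-t) + 11*t*exp(-t), 15*t^2*exp(-t)/2 - 4*t*exp(-t), 5*t^2*exp(-t) + 4*t*exp(-t) + exp(-t)]

Strategy: write A = P · J · P⁻¹ where J is a Jordan canonical form, so e^{tA} = P · e^{tJ} · P⁻¹, and e^{tJ} can be computed block-by-block.

A has Jordan form
J =
  [-1,  1,  0]
  [ 0, -1,  1]
  [ 0,  0, -1]
(up to reordering of blocks).

Per-block formulas:
  For a 3×3 Jordan block J_3(-1): exp(t · J_3(-1)) = e^(-1t)·(I + t·N + (t^2/2)·N^2), where N is the 3×3 nilpotent shift.

After assembling e^{tJ} and conjugating by P, we get:

e^{tA} =
  [4*t^2*exp(-t) - 10*t*exp(-t) + exp(-t), -6*t^2*exp(-t) + 5*t*exp(-t), -4*t^2*exp(-t) - 2*t*exp(-t)]
  [6*t^2*exp(-t) - 14*t*exp(-t), -9*t^2*exp(-t) + 6*t*exp(-t) + exp(-t), -6*t^2*exp(-t) - 4*t*exp(-t)]
  [-5*t^2*exp(-t) + 11*t*exp(-t), 15*t^2*exp(-t)/2 - 4*t*exp(-t), 5*t^2*exp(-t) + 4*t*exp(-t) + exp(-t)]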